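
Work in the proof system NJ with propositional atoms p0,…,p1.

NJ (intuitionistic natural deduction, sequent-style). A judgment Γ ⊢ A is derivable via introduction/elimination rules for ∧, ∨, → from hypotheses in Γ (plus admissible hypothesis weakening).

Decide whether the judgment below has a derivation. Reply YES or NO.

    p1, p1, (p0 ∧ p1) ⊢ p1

Derivation trace:
[Wk] p1, p1, (p0 ∧ p1) ⊢ p1
  [Wk] p1, p1 ⊢ p1
    [Ax] p1 ⊢ p1

Result: YES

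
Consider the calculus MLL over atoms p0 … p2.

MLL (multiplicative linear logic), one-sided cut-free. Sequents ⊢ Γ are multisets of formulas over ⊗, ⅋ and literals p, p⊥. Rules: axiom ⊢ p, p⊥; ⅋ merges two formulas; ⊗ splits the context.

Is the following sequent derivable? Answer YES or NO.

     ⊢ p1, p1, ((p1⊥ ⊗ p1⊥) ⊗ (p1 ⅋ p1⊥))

Proof tree:
[⊗]  ⊢ p1, p1, ((p1⊥ ⊗ p1⊥) ⊗ (p1 ⅋ p1⊥))
  [⊗]  ⊢ p1, p1, (p1⊥ ⊗ p1⊥)
    [Ax]  ⊢ p1, p1⊥
    [Ax]  ⊢ p1, p1⊥
  [⅋]  ⊢ (p1 ⅋ p1⊥)
    [Ax]  ⊢ p1, p1⊥

Result: YES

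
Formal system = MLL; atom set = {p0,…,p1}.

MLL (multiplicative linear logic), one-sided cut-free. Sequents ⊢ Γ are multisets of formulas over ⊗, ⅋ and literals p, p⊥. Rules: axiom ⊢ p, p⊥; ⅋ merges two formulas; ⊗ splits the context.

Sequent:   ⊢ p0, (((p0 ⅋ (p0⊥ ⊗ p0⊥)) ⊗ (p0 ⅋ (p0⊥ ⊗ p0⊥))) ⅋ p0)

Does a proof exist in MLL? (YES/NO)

Derivation trace:
[⅋]  ⊢ p0, (((p0 ⅋ (p0⊥ ⊗ p0⊥)) ⊗ (p0 ⅋ (p0⊥ ⊗ p0⊥))) ⅋ p0)
  [⊗]  ⊢ p0, p0, ((p0 ⅋ (p0⊥ ⊗ p0⊥)) ⊗ (p0 ⅋ (p0⊥ ⊗ p0⊥)))
    [⅋]  ⊢ p0, (p0 ⅋ (p0⊥ ⊗ p0⊥))
      [⊗]  ⊢ p0, p0, (p0⊥ ⊗ p0⊥)
        [Ax]  ⊢ p0, p0⊥
        [Ax]  ⊢ p0, p0⊥
    [⅋]  ⊢ p0, (p0 ⅋ (p0⊥ ⊗ p0⊥))
      [⊗]  ⊢ p0, p0, (p0⊥ ⊗ p0⊥)
        [Ax]  ⊢ p0, p0⊥
        [Ax]  ⊢ p0, p0⊥

Result: YES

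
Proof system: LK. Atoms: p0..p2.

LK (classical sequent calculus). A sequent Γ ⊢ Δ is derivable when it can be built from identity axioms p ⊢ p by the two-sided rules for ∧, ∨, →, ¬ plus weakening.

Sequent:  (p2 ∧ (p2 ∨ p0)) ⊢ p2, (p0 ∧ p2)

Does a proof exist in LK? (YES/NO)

Derivation (root first):
[∧L] (p2 ∧ (p2 ∨ p0)) ⊢ p2, (p0 ∧ p2)
  [∨L] p2, (p2 ∨ p0) ⊢ p2, (p0 ∧ p2)
    [Ax] p2 ⊢ p2
    [∧R] p2, p0 ⊢ (p0 ∧ p2)
      [Ax] p0 ⊢ p0
      [Ax] p2 ⊢ p2

Result: YES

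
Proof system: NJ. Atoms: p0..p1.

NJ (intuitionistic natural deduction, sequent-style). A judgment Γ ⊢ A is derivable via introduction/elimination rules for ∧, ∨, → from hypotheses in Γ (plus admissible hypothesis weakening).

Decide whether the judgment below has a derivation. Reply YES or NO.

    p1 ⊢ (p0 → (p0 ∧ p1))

Derivation trace:
[→I] p1 ⊢ (p0 → (p0 ∧ p1))
  [∧I] p1, p0 ⊢ (p0 ∧ p1)
    [Ax] p0 ⊢ p0
    [Ax] p1 ⊢ p1

Result: YES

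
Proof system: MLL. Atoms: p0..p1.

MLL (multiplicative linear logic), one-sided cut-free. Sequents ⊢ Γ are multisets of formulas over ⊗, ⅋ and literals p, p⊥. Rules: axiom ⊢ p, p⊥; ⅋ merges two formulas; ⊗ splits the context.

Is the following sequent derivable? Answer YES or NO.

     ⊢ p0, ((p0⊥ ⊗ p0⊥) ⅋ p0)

Derivation trace:
[⅋]  ⊢ p0, ((p0⊥ ⊗ p0⊥) ⅋ p0)
  [⊗]  ⊢ p0, p0, (p0⊥ ⊗ p0⊥)
    [Ax]  ⊢ p0, p0⊥
    [Ax]  ⊢ p0, p0⊥

Result: YES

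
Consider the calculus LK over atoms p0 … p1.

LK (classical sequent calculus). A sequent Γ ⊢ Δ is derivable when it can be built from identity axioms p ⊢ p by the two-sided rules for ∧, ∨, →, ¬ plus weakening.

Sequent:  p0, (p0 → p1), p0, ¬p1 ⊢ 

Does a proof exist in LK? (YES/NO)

Proof tree:
[¬L] p0, (p0 → p1), p0, ¬p1 ⊢ 
  [WL] p0, (p0 → p1), p0 ⊢ p1
    [→L] p0, (p0 → p1) ⊢ p1
      [Ax] p0 ⊢ p0
      [Ax] p1 ⊢ p1

Result: YES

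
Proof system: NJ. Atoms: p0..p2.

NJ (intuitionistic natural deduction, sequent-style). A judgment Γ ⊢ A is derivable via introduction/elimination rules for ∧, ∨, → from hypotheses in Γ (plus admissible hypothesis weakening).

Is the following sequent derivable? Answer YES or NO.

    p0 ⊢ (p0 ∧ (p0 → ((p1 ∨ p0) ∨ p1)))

Derivation trace:
[∧I] p0 ⊢ (p0 ∧ (p0 → ((p1 ∨ p0) ∨ p1)))
  [Ax] p0 ⊢ p0
  [→I]  ⊢ (p0 → ((p1 ∨ p0) ∨ p1))
    [∨I₁] p0 ⊢ ((p1 ∨ p0) ∨ p1)
      [∨I₂] p0 ⊢ (p1 ∨ p0)
        [Ax] p0 ⊢ p0

Result: YES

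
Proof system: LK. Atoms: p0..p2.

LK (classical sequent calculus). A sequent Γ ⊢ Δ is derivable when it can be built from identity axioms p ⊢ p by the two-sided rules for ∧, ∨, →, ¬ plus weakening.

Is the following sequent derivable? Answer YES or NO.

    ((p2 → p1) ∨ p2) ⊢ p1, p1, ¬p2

Enumerate valuations to refute Γ ⊢ Δ:
  v=000: Γ:[((p2 → p1) ∨ p2)=T] Δ:[p1=F, p1=F, ¬p2=T] refutes=False
  v=001: Γ:[((p2 → p1) ∨ p2)=T] Δ:[p1=F, p1=F, ¬p2=F] refutes=True  ← countermodel

Result: NO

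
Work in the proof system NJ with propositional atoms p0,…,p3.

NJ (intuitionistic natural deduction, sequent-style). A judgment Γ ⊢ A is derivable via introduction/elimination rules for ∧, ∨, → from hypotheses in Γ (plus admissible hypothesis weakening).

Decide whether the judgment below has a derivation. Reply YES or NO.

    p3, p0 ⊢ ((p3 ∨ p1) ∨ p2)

Derivation trace:
[Wk] p3, p0 ⊢ ((p3 ∨ p1) ∨ p2)
  [∨I₁] p3 ⊢ ((p3 ∨ p1) ∨ p2)
    [∨I₁] p3 ⊢ (p3 ∨ p1)
      [Ax] p3 ⊢ p3

Result: YES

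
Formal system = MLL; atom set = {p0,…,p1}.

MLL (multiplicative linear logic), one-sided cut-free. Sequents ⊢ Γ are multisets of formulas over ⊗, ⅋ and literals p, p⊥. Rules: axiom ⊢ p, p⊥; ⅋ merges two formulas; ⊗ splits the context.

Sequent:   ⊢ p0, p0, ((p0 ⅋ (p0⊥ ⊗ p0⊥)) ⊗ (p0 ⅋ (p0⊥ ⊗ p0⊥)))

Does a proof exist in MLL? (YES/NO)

Proof tree:
[⊗]  ⊢ p0, p0, ((p0 ⅋ (p0⊥ ⊗ p0⊥)) ⊗ (p0 ⅋ (p0⊥ ⊗ p0⊥)))
  [⅋]  ⊢ p0, (p0 ⅋ (p0⊥ ⊗ p0⊥))
    [⊗]  ⊢ p0, p0, (p0⊥ ⊗ p0⊥)
      [Ax]  ⊢ p0, p0⊥
      [Ax]  ⊢ p0, p0⊥
  [⅋]  ⊢ p0, (p0 ⅋ (p0⊥ ⊗ p0⊥))
    [⊗]  ⊢ p0, p0, (p0⊥ ⊗ p0⊥)
      [Ax]  ⊢ p0, p0⊥
      [Ax]  ⊢ p0, p0⊥

Result: YES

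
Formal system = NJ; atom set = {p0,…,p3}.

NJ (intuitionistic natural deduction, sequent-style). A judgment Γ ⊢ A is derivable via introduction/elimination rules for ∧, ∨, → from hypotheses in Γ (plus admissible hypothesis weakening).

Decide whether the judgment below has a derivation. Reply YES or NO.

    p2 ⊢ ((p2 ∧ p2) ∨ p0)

Proof tree:
[∨I₁] p2 ⊢ ((p2 ∧ p2) ∨ p0)
  [∧I] p2 ⊢ (p2 ∧ p2)
    [Ax] p2 ⊢ p2
    [Ax] p2 ⊢ p2

Result: YES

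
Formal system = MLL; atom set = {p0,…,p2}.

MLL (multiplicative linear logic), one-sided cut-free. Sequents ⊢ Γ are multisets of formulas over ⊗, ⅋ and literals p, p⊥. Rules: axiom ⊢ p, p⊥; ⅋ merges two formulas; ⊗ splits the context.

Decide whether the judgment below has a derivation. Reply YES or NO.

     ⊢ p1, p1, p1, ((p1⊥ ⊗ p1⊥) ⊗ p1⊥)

Derivation (root first):
[⊗]  ⊢ p1, p1, p1, ((p1⊥ ⊗ p1⊥) ⊗ p1⊥)
  [⊗]  ⊢ p1, p1, (p1⊥ ⊗ p1⊥)
    [Ax]  ⊢ p1, p1⊥
    [Ax]  ⊢ p1, p1⊥
  [Ax]  ⊢ p1, p1⊥

Result: YES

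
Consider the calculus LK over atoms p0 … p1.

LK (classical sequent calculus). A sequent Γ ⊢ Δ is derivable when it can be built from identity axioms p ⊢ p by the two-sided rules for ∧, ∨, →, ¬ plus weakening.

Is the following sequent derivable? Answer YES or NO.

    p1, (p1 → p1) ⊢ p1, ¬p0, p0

Proof tree:
[→L] p1, (p1 → p1) ⊢ p1, ¬p0, p0
  [WR] p1 ⊢ p0, ¬p0, p1
    [WL] p1 ⊢ p0, ¬p0
      [¬R]  ⊢ p0, ¬p0
        [Ax] p0 ⊢ p0
  [WR] p1 ⊢ p0, ¬p0, p1
    [WL] p1 ⊢ p0, ¬p0
      [¬R]  ⊢ p0, ¬p0
        [Ax] p0 ⊢ p0

Result: YES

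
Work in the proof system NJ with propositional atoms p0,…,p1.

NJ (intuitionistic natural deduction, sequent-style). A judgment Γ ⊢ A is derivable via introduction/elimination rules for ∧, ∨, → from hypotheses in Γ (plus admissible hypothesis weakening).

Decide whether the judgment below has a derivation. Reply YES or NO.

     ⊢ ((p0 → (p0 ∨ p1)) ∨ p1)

Derivation (root first):
[∨I₁]  ⊢ ((p0 → (p0 ∨ p1)) ∨ p1)
  [→I]  ⊢ (p0 → (p0 ∨ p1))
    [∨I₁] p0 ⊢ (p0 ∨ p1)
      [Ax] p0 ⊢ p0

Result: YES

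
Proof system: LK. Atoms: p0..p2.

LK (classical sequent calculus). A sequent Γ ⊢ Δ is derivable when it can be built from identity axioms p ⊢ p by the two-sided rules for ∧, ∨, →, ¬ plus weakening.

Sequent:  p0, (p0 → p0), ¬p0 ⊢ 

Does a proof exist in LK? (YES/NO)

Derivation (root first):
[¬L] p0, (p0 → p0), ¬p0 ⊢ 
  [→L] p0, (p0 → p0) ⊢ p0
    [Ax] p0 ⊢ p0
    [Ax] p0 ⊢ p0

Result: YES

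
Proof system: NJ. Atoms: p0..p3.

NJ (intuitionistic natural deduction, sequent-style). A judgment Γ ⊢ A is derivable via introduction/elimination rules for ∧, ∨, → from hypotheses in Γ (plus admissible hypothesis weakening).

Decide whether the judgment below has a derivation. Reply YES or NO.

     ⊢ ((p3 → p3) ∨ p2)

Derivation (root first):
[∨I₁]  ⊢ ((p3 → p3) ∨ p2)
  [→I]  ⊢ (p3 → p3)
    [Ax] p3 ⊢ p3

Result: YES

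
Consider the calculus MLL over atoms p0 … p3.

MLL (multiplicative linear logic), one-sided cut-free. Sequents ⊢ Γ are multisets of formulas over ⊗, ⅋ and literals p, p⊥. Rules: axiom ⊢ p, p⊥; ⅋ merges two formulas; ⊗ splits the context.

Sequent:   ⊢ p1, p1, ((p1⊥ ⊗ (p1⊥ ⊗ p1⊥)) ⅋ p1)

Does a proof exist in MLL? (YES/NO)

Proof tree:
[⅋]  ⊢ p1, p1, ((p1⊥ ⊗ (p1⊥ ⊗ p1⊥)) ⅋ p1)
  [⊗]  ⊢ p1, p1, p1, (p1⊥ ⊗ (p1⊥ ⊗ p1⊥))
    [Ax]  ⊢ p1, p1⊥
    [⊗]  ⊢ p1, p1, (p1⊥ ⊗ p1⊥)
      [Ax]  ⊢ p1, p1⊥
      [Ax]  ⊢ p1, p1⊥

Result: YES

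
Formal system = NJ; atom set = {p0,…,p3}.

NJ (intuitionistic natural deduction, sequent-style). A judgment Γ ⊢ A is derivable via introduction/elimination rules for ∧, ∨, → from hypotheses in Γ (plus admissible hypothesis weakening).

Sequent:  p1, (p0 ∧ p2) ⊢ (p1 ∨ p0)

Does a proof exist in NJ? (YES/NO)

Derivation (root first):
[Wk] p1, (p0 ∧ p2) ⊢ (p1 ∨ p0)
  [∨I₁] p1 ⊢ (p1 ∨ p0)
    [Ax] p1 ⊢ p1

Result: YES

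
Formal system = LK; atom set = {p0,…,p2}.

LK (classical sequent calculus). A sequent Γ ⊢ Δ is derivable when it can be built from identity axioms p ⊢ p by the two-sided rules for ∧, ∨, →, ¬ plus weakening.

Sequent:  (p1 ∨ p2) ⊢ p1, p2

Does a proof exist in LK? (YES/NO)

Derivation trace:
[∨L] (p1 ∨ p2) ⊢ p1, p2
  [WR] p1 ⊢ p1, p1
    [Ax] p1 ⊢ p1
  [Ax] p2 ⊢ p2

Result: YES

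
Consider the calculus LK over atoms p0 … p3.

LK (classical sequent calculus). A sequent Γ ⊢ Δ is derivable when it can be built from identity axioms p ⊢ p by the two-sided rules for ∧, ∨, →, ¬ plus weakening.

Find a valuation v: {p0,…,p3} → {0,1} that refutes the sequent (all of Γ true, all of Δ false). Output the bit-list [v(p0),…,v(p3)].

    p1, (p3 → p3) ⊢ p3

Search for a countermodel by truth-table:
  v=0000: Γ:[p1=F, (p3 → p3)=T] Δ:[p3=F] refutes=False
  v=0001: Γ:[p1=F, (p3 → p3)=T] Δ:[p3=T] refutes=False
  v=0010: Γ:[p1=F, (p3 → p3)=T] Δ:[p3=F] refutes=False
  v=0011: Γ:[p1=F, (p3 → p3)=T] Δ:[p3=T] refutes=False
  v=0100: Γ:[p1=T, (p3 → p3)=T] Δ:[p3=F] refutes=True  ← countermodel

Result: [0, 1, 0, 0]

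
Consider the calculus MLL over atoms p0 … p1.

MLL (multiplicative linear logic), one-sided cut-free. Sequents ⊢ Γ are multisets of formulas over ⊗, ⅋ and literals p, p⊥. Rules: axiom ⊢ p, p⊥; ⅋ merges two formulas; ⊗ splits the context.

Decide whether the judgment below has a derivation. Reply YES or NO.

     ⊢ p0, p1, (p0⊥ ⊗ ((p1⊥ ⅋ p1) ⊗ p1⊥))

Derivation trace:
[⊗]  ⊢ p0, p1, (p0⊥ ⊗ ((p1⊥ ⅋ p1) ⊗ p1⊥))
  [Ax]  ⊢ p0, p0⊥
  [⊗]  ⊢ p1, ((p1⊥ ⅋ p1) ⊗ p1⊥)
    [⅋]  ⊢ (p1⊥ ⅋ p1)
      [Ax]  ⊢ p1, p1⊥
    [Ax]  ⊢ p1, p1⊥

Result: YES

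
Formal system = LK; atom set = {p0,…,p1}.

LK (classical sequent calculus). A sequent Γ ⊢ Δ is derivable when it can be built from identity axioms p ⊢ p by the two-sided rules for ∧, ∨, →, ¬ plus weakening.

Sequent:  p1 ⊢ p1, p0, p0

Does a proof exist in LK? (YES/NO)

Derivation trace:
[WR] p1 ⊢ p1, p0, p0
  [WR] p1 ⊢ p1, p0
    [Ax] p1 ⊢ p1

Result: YES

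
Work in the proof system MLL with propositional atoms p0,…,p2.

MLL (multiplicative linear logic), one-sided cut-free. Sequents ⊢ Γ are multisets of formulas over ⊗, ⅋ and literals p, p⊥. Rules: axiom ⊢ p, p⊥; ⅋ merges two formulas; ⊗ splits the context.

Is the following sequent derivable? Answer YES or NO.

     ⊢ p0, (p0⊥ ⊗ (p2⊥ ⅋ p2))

Proof tree:
[⊗]  ⊢ p0, (p0⊥ ⊗ (p2⊥ ⅋ p2))
  [Ax]  ⊢ p0, p0⊥
  [⅋]  ⊢ (p2⊥ ⅋ p2)
    [Ax]  ⊢ p2, p2⊥

Result: YES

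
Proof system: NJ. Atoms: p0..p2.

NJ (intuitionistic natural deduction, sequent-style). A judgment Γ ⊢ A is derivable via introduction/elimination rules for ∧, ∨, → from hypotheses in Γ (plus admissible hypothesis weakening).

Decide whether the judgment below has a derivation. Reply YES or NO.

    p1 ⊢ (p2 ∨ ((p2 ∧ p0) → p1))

Derivation trace:
[∨I₂] p1 ⊢ (p2 ∨ ((p2 ∧ p0) → p1))
  [→I] p1 ⊢ ((p2 ∧ p0) → p1)
    [Wk] p1, (p2 ∧ p0) ⊢ p1
      [Ax] p1 ⊢ p1

Result: YES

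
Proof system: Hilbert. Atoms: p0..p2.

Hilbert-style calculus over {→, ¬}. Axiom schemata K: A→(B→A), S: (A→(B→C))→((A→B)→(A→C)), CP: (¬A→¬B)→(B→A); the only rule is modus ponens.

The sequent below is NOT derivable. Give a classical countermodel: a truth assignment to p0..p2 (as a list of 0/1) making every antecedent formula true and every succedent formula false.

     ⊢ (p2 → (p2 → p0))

Enumerate valuations to refute Γ ⊢ Δ:
  v=000: Γ:[] Δ:[(p2 → (p2 → p0))=T] refutes=False
  v=001: Γ:[] Δ:[(p2 → (p2 → p0))=F] refutes=True  ← countermodel

Result: [0, 0, 1]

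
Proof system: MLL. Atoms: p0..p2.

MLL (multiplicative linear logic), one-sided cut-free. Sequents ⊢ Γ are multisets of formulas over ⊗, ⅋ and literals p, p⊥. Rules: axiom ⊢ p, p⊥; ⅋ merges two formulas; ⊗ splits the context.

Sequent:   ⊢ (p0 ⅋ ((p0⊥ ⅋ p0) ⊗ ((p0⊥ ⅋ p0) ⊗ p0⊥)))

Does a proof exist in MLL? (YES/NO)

Derivation (root first):
[⅋]  ⊢ (p0 ⅋ ((p0⊥ ⅋ p0) ⊗ ((p0⊥ ⅋ p0) ⊗ p0⊥)))
  [⊗]  ⊢ p0, ((p0⊥ ⅋ p0) ⊗ ((p0⊥ ⅋ p0) ⊗ p0⊥))
    [⅋]  ⊢ (p0⊥ ⅋ p0)
      [Ax]  ⊢ p0, p0⊥
    [⊗]  ⊢ p0, ((p0⊥ ⅋ p0) ⊗ p0⊥)
      [⅋]  ⊢ (p0⊥ ⅋ p0)
        [Ax]  ⊢ p0, p0⊥
      [Ax]  ⊢ p0, p0⊥

Result: YES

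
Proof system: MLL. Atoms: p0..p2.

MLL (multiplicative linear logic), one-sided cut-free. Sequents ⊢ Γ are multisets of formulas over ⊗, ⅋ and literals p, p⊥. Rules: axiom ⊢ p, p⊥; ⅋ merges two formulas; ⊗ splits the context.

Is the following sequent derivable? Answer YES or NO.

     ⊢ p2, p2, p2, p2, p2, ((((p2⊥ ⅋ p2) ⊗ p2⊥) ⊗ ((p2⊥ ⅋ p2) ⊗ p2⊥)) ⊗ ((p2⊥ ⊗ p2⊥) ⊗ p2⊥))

Derivation trace:
[⊗]  ⊢ p2, p2, p2, p2, p2, ((((p2⊥ ⅋ p2) ⊗ p2⊥) ⊗ ((p2⊥ ⅋ p2) ⊗ p2⊥)) ⊗ ((p2⊥ ⊗ p2⊥) ⊗ p2⊥))
  [⊗]  ⊢ p2, p2, (((p2⊥ ⅋ p2) ⊗ p2⊥) ⊗ ((p2⊥ ⅋ p2) ⊗ p2⊥))
    [⊗]  ⊢ p2, ((p2⊥ ⅋ p2) ⊗ p2⊥)
      [⅋]  ⊢ (p2⊥ ⅋ p2)
        [Ax]  ⊢ p2, p2⊥
      [Ax]  ⊢ p2, p2⊥
    [⊗]  ⊢ p2, ((p2⊥ ⅋ p2) ⊗ p2⊥)
      [⅋]  ⊢ (p2⊥ ⅋ p2)
        [Ax]  ⊢ p2, p2⊥
      [Ax]  ⊢ p2, p2⊥
  [⊗]  ⊢ p2, p2, p2, ((p2⊥ ⊗ p2⊥) ⊗ p2⊥)
    [⊗]  ⊢ p2, p2, (p2⊥ ⊗ p2⊥)
      [Ax]  ⊢ p2, p2⊥
      [Ax]  ⊢ p2, p2⊥
    [Ax]  ⊢ p2, p2⊥

Result: YES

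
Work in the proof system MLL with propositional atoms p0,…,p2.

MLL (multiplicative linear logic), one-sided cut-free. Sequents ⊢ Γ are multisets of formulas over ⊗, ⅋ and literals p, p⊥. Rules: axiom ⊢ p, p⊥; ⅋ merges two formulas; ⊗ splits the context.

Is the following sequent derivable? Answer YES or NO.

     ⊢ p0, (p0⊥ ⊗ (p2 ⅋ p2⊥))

Proof tree:
[⊗]  ⊢ p0, (p0⊥ ⊗ (p2 ⅋ p2⊥))
  [Ax]  ⊢ p0, p0⊥
  [⅋]  ⊢ (p2 ⅋ p2⊥)
    [Ax]  ⊢ p2, p2⊥

Result: YES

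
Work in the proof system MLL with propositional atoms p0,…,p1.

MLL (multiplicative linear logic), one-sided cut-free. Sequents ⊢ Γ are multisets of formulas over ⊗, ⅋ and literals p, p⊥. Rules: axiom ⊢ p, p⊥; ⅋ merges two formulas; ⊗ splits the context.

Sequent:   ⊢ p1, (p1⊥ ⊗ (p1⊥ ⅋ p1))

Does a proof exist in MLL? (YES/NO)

Derivation (root first):
[⊗]  ⊢ p1, (p1⊥ ⊗ (p1⊥ ⅋ p1))
  [Ax]  ⊢ p1, p1⊥
  [⅋]  ⊢ (p1⊥ ⅋ p1)
    [Ax]  ⊢ p1, p1⊥

Result: YES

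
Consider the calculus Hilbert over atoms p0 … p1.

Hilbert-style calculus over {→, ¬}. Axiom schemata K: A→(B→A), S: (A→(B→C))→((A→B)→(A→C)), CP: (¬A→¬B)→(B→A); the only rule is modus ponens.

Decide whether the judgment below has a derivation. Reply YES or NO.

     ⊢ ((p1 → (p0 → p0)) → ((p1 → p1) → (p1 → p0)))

Enumerate valuations to refute Γ ⊢ Δ:
  v=00: Γ:[] Δ:[((p1 → (p0 → p0)) → ((p1 → p1) → (p1 → p0)))=T] refutes=False
  v=01: Γ:[] Δ:[((p1 → (p0 → p0)) → ((p1 → p1) → (p1 → p0)))=F] refutes=True  ← countermodel

Result: NO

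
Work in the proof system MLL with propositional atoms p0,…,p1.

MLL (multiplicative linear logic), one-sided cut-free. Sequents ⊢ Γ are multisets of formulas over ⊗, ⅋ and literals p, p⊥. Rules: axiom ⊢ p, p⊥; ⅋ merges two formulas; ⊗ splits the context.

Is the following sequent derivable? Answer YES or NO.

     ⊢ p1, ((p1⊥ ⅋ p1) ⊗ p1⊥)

Derivation trace:
[⊗]  ⊢ p1, ((p1⊥ ⅋ p1) ⊗ p1⊥)
  [⅋]  ⊢ (p1⊥ ⅋ p1)
    [Ax]  ⊢ p1, p1⊥
  [Ax]  ⊢ p1, p1⊥

Result: YES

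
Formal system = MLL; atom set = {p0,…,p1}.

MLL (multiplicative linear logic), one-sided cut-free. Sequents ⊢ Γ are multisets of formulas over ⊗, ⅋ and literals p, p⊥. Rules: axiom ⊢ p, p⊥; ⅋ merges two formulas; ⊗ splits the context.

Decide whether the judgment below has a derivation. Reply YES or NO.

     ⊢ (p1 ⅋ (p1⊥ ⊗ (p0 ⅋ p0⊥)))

Derivation trace:
[⅋]  ⊢ (p1 ⅋ (p1⊥ ⊗ (p0 ⅋ p0⊥)))
  [⊗]  ⊢ p1, (p1⊥ ⊗ (p0 ⅋ p0⊥))
    [Ax]  ⊢ p1, p1⊥
    [⅋]  ⊢ (p0 ⅋ p0⊥)
      [Ax]  ⊢ p0, p0⊥

Result: YES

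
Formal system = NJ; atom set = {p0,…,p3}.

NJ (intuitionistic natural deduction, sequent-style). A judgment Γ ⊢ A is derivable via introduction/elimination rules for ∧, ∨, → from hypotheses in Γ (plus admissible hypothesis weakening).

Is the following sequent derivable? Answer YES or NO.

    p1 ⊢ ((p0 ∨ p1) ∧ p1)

Derivation (root first):
[∧I] p1 ⊢ ((p0 ∨ p1) ∧ p1)
  [∨I₂] p1 ⊢ (p0 ∨ p1)
    [Ax] p1 ⊢ p1
  [Ax] p1 ⊢ p1

Result: YES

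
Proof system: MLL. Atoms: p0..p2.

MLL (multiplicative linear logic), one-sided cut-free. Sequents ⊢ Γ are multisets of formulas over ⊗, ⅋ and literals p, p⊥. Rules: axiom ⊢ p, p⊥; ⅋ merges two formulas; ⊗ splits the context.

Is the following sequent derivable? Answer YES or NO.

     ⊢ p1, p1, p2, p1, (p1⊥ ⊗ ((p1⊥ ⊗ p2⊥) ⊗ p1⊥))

Derivation (root first):
[⊗]  ⊢ p1, p1, p2, p1, (p1⊥ ⊗ ((p1⊥ ⊗ p2⊥) ⊗ p1⊥))
  [Ax]  ⊢ p1, p1⊥
  [⊗]  ⊢ p1, p2, p1, ((p1⊥ ⊗ p2⊥) ⊗ p1⊥)
    [⊗]  ⊢ p1, p2, (p1⊥ ⊗ p2⊥)
      [Ax]  ⊢ p1, p1⊥
      [Ax]  ⊢ p2, p2⊥
    [Ax]  ⊢ p1, p1⊥

Result: YES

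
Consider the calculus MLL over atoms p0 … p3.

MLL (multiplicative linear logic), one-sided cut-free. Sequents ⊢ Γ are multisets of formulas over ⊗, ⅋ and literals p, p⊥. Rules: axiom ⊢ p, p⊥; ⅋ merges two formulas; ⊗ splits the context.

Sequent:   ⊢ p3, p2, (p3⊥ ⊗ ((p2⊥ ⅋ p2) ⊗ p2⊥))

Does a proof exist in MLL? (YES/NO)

Derivation (root first):
[⊗]  ⊢ p3, p2, (p3⊥ ⊗ ((p2⊥ ⅋ p2) ⊗ p2⊥))
  [Ax]  ⊢ p3, p3⊥
  [⊗]  ⊢ p2, ((p2⊥ ⅋ p2) ⊗ p2⊥)
    [⅋]  ⊢ (p2⊥ ⅋ p2)
      [Ax]  ⊢ p2, p2⊥
    [Ax]  ⊢ p2, p2⊥

Result: YES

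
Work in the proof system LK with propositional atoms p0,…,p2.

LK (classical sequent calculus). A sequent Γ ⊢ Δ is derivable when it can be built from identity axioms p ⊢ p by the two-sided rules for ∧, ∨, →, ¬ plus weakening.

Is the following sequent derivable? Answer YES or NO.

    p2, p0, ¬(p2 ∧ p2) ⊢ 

Derivation (root first):
[¬L] p2, p0, ¬(p2 ∧ p2) ⊢ 
  [∧R] p2, p0 ⊢ (p2 ∧ p2)
    [Ax] p2 ⊢ p2
    [WL] p2, p0 ⊢ p2
      [Ax] p2 ⊢ p2

Result: YES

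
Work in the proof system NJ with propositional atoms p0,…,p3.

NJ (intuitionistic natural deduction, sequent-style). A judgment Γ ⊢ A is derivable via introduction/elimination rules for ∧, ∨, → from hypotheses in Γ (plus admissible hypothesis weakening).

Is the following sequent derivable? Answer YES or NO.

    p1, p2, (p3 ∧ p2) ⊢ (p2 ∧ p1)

Proof tree:
[∧I] p1, p2, (p3 ∧ p2) ⊢ (p2 ∧ p1)
  [Ax] p2 ⊢ p2
  [Wk] p1, (p3 ∧ p2) ⊢ p1
    [Ax] p1 ⊢ p1

Result: YES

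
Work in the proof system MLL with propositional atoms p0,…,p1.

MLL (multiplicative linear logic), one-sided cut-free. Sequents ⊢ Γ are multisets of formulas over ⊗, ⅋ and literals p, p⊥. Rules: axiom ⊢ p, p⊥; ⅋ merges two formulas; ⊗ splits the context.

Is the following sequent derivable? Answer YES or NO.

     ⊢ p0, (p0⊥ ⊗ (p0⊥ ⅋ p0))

Derivation trace:
[⊗]  ⊢ p0, (p0⊥ ⊗ (p0⊥ ⅋ p0))
  [Ax]  ⊢ p0, p0⊥
  [⅋]  ⊢ (p0⊥ ⅋ p0)
    [Ax]  ⊢ p0, p0⊥

Result: YES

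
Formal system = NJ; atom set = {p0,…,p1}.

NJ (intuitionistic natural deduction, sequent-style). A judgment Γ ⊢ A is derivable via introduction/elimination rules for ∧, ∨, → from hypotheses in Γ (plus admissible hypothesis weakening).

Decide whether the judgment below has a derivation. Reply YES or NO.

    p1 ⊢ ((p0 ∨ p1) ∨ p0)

Proof tree:
[∨I₁] p1 ⊢ ((p0 ∨ p1) ∨ p0)
  [∨I₂] p1 ⊢ (p0 ∨ p1)
    [Ax] p1 ⊢ p1

Result: YES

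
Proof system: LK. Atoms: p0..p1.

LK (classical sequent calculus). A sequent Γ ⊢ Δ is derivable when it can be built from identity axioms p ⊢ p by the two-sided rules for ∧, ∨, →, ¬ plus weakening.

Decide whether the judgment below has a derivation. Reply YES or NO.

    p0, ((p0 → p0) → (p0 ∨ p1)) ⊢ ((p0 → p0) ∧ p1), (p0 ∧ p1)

Search for a countermodel by truth-table:
  v=00: Γ:[p0=F, ((p0 → p0) → (p0 ∨ p1))=F] Δ:[((p0 → p0) ∧ p1)=F, (p0 ∧ p1)=F] refutes=False
  v=01: Γ:[p0=F, ((p0 → p0) → (p0 ∨ p1))=T] Δ:[((p0 → p0) ∧ p1)=T, (p0 ∧ p1)=F] refutes=False
  v=10: Γ:[p0=T, ((p0 → p0) → (p0 ∨ p1))=T] Δ:[((p0 → p0) ∧ p1)=F, (p0 ∧ p1)=F] refutes=True  ← countermodel

Result: NO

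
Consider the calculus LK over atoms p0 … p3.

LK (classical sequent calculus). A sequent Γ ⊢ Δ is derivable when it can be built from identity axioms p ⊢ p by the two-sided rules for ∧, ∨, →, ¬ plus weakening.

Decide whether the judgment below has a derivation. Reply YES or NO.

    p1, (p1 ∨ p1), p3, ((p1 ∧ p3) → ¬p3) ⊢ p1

Proof tree:
[→L] p1, (p1 ∨ p1), p3, ((p1 ∧ p3) → ¬p3) ⊢ p1
  [∧R] p1, (p1 ∨ p1) ⊢ p1, (p1 ∧ p3)
    [∨L] (p1 ∨ p1) ⊢ p1
      [Ax] p1 ⊢ p1
      [Ax] p1 ⊢ p1
    [WR] p1 ⊢ p1, p3
      [Ax] p1 ⊢ p1
  [¬L] p3, ¬p3 ⊢ 
    [Ax] p3 ⊢ p3

Result: YES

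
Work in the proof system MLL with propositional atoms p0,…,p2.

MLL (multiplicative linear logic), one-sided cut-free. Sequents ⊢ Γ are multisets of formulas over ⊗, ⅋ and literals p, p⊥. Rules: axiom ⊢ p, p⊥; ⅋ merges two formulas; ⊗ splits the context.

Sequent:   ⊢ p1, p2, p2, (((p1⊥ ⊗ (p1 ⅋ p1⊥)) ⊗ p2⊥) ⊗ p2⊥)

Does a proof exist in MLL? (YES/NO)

Proof tree:
[⊗]  ⊢ p1, p2, p2, (((p1⊥ ⊗ (p1 ⅋ p1⊥)) ⊗ p2⊥) ⊗ p2⊥)
  [⊗]  ⊢ p1, p2, ((p1⊥ ⊗ (p1 ⅋ p1⊥)) ⊗ p2⊥)
    [⊗]  ⊢ p1, (p1⊥ ⊗ (p1 ⅋ p1⊥))
      [Ax]  ⊢ p1, p1⊥
      [⅋]  ⊢ (p1 ⅋ p1⊥)
        [Ax]  ⊢ p1, p1⊥
    [Ax]  ⊢ p2, p2⊥
  [Ax]  ⊢ p2, p2⊥

Result: YES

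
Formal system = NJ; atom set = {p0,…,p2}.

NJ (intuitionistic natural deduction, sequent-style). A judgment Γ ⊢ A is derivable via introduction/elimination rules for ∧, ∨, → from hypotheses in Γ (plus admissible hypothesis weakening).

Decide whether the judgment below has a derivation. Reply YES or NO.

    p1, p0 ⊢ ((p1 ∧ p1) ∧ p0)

Proof tree:
[∧I] p1, p0 ⊢ ((p1 ∧ p1) ∧ p0)
  [∧I] p1 ⊢ (p1 ∧ p1)
    [Ax] p1 ⊢ p1
    [Ax] p1 ⊢ p1
  [Ax] p0 ⊢ p0

Result: YES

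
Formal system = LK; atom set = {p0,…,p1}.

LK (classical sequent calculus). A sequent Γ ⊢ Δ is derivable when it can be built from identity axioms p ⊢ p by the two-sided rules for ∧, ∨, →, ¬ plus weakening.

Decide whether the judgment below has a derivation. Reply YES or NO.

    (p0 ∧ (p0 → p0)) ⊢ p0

Derivation (root first):
[∧L] (p0 ∧ (p0 → p0)) ⊢ p0
  [→L] p0, (p0 → p0) ⊢ p0
    [Ax] p0 ⊢ p0
    [Ax] p0 ⊢ p0

Result: YES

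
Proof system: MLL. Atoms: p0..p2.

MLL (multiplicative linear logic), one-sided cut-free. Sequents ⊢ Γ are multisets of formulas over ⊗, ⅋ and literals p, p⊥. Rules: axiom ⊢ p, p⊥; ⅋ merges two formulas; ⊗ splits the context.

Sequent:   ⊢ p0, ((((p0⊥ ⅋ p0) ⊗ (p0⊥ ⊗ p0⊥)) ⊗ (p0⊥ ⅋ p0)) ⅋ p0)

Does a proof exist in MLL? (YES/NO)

Derivation trace:
[⅋]  ⊢ p0, ((((p0⊥ ⅋ p0) ⊗ (p0⊥ ⊗ p0⊥)) ⊗ (p0⊥ ⅋ p0)) ⅋ p0)
  [⊗]  ⊢ p0, p0, (((p0⊥ ⅋ p0) ⊗ (p0⊥ ⊗ p0⊥)) ⊗ (p0⊥ ⅋ p0))
    [⊗]  ⊢ p0, p0, ((p0⊥ ⅋ p0) ⊗ (p0⊥ ⊗ p0⊥))
      [⅋]  ⊢ (p0⊥ ⅋ p0)
        [Ax]  ⊢ p0, p0⊥
      [⊗]  ⊢ p0, p0, (p0⊥ ⊗ p0⊥)
        [Ax]  ⊢ p0, p0⊥
        [Ax]  ⊢ p0, p0⊥
    [⅋]  ⊢ (p0⊥ ⅋ p0)
      [Ax]  ⊢ p0, p0⊥

Result: YES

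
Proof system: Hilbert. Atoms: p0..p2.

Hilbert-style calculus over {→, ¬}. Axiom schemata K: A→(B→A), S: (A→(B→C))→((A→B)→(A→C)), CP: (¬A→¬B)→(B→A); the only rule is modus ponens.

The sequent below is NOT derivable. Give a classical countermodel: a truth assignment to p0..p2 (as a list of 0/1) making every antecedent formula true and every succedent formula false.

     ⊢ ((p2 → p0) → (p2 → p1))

Search for a countermodel by truth-table:
  v=000: Γ:[] Δ:[((p2 → p0) → (p2 → p1))=T] refutes=False
  v=001: Γ:[] Δ:[((p2 → p0) → (p2 → p1))=T] refutes=False
  v=010: Γ:[] Δ:[((p2 → p0) → (p2 → p1))=T] refutes=False
  v=011: Γ:[] Δ:[((p2 → p0) → (p2 → p1))=T] refutes=False
  v=100: Γ:[] Δ:[((p2 → p0) → (p2 → p1))=T] refutes=False
  v=101: Γ:[] Δ:[((p2 → p0) → (p2 → p1))=F] refutes=True  ← countermodel

Result: [1, 0, 1]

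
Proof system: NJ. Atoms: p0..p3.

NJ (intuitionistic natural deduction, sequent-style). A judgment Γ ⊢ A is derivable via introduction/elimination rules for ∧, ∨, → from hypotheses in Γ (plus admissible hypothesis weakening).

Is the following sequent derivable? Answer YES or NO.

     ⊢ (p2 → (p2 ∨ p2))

Proof tree:
[→I]  ⊢ (p2 → (p2 ∨ p2))
  [∨I₂] p2 ⊢ (p2 ∨ p2)
    [Ax] p2 ⊢ p2

Result: YES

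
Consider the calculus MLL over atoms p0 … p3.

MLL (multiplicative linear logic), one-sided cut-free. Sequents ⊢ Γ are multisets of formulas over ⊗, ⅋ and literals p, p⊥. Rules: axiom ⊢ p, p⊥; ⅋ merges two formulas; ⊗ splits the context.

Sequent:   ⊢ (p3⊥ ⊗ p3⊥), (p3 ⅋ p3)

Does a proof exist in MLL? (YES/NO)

Proof tree:
[⅋]  ⊢ (p3⊥ ⊗ p3⊥), (p3 ⅋ p3)
  [⊗]  ⊢ p3, p3, (p3⊥ ⊗ p3⊥)
    [Ax]  ⊢ p3, p3⊥
    [Ax]  ⊢ p3, p3⊥

Result: YES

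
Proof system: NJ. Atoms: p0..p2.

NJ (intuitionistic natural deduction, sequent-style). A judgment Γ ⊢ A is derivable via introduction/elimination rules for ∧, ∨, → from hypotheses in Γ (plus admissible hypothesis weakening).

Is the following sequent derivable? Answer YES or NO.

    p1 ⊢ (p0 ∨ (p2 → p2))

Derivation (root first):
[∨I₂] p1 ⊢ (p0 ∨ (p2 → p2))
  [Wk] p1 ⊢ (p2 → p2)
    [→I]  ⊢ (p2 → p2)
      [Ax] p2 ⊢ p2

Result: YES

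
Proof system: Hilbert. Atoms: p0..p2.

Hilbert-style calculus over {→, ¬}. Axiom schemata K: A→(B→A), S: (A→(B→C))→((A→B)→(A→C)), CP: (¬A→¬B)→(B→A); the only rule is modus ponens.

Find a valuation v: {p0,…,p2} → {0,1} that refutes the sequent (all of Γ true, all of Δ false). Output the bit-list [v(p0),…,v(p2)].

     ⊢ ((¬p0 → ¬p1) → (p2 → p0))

Search for a countermodel by truth-table:
  v=000: Γ:[] Δ:[((¬p0 → ¬p1) → (p2 → p0))=T] refutes=False
  v=001: Γ:[] Δ:[((¬p0 → ¬p1) → (p2 → p0))=F] refutes=True  ← countermodel

Result: [0, 0, 1]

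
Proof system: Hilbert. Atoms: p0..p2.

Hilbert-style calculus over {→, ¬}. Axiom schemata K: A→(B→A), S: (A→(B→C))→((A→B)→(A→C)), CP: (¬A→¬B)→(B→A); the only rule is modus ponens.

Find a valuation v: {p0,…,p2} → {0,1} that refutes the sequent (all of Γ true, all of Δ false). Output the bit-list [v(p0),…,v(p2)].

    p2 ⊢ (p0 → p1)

Enumerate valuations to refute Γ ⊢ Δ:
  v=000: Γ:[p2=F] Δ:[(p0 → p1)=T] refutes=False
  v=001: Γ:[p2=T] Δ:[(p0 → p1)=T] refutes=False
  v=010: Γ:[p2=F] Δ:[(p0 → p1)=T] refutes=False
  v=011: Γ:[p2=T] Δ:[(p0 → p1)=T] refutes=False
  v=100: Γ:[p2=F] Δ:[(p0 → p1)=F] refutes=False
  v=101: Γ:[p2=T] Δ:[(p0 → p1)=F] refutes=True  ← countermodel

Result: [1, 0, 1]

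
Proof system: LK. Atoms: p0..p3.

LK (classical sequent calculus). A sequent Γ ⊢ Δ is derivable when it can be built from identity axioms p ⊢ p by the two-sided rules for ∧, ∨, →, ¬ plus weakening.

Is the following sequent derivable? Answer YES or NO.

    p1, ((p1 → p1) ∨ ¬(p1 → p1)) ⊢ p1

Derivation (root first):
[∨L] p1, ((p1 → p1) ∨ ¬(p1 → p1)) ⊢ p1
  [→L] p1, (p1 → p1) ⊢ p1
    [Ax] p1 ⊢ p1
    [Ax] p1 ⊢ p1
  [¬L] ¬(p1 → p1) ⊢ 
    [→R]  ⊢ (p1 → p1)
      [Ax] p1 ⊢ p1

Result: YES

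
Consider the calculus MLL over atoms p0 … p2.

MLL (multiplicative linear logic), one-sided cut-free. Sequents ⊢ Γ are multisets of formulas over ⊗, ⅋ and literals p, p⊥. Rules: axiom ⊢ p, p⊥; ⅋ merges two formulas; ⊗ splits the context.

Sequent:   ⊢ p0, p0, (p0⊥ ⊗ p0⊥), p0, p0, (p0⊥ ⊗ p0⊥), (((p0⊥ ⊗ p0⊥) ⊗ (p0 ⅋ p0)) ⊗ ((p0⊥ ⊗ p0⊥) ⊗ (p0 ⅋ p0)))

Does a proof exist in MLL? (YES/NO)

Proof tree:
[⊗]  ⊢ p0, p0, (p0⊥ ⊗ p0⊥), p0, p0, (p0⊥ ⊗ p0⊥), (((p0⊥ ⊗ p0⊥) ⊗ (p0 ⅋ p0)) ⊗ ((p0⊥ ⊗ p0⊥) ⊗ (p0 ⅋ p0)))
  [⊗]  ⊢ p0, p0, (p0⊥ ⊗ p0⊥), ((p0⊥ ⊗ p0⊥) ⊗ (p0 ⅋ p0))
    [⊗]  ⊢ p0, p0, (p0⊥ ⊗ p0⊥)
      [Ax]  ⊢ p0, p0⊥
      [Ax]  ⊢ p0, p0⊥
    [⅋]  ⊢ (p0⊥ ⊗ p0⊥), (p0 ⅋ p0)
      [⊗]  ⊢ p0, p0, (p0⊥ ⊗ p0⊥)
        [Ax]  ⊢ p0, p0⊥
        [Ax]  ⊢ p0, p0⊥
  [⊗]  ⊢ p0, p0, (p0⊥ ⊗ p0⊥), ((p0⊥ ⊗ p0⊥) ⊗ (p0 ⅋ p0))
    [⊗]  ⊢ p0, p0, (p0⊥ ⊗ p0⊥)
      [Ax]  ⊢ p0, p0⊥
      [Ax]  ⊢ p0, p0⊥
    [⅋]  ⊢ (p0⊥ ⊗ p0⊥), (p0 ⅋ p0)
      [⊗]  ⊢ p0, p0, (p0⊥ ⊗ p0⊥)
        [Ax]  ⊢ p0, p0⊥
        [Ax]  ⊢ p0, p0⊥

Result: YES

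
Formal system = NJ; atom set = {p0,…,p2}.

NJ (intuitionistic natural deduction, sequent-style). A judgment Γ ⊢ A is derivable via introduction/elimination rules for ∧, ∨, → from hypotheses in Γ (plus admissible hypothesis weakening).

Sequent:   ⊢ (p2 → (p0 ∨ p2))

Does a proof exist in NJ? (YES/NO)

Derivation trace:
[→I]  ⊢ (p2 → (p0 ∨ p2))
  [∨I₂] p2 ⊢ (p0 ∨ p2)
    [Ax] p2 ⊢ p2

Result: YES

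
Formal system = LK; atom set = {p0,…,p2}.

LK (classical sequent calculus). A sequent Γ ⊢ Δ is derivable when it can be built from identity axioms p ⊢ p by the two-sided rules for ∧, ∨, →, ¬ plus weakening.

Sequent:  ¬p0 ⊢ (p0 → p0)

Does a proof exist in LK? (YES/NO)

Derivation (root first):
[¬L] ¬p0 ⊢ (p0 → p0)
  [WR]  ⊢ (p0 → p0), p0
    [→R]  ⊢ (p0 → p0)
      [Ax] p0 ⊢ p0

Result: YES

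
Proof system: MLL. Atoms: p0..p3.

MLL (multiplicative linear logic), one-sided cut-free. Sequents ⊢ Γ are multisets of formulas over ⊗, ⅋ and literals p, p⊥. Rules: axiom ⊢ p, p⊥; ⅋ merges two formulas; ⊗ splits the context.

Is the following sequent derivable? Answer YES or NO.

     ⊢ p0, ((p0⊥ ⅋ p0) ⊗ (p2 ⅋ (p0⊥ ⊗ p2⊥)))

Derivation (root first):
[⊗]  ⊢ p0, ((p0⊥ ⅋ p0) ⊗ (p2 ⅋ (p0⊥ ⊗ p2⊥)))
  [⅋]  ⊢ (p0⊥ ⅋ p0)
    [Ax]  ⊢ p0, p0⊥
  [⅋]  ⊢ p0, (p2 ⅋ (p0⊥ ⊗ p2⊥))
    [⊗]  ⊢ p0, p2, (p0⊥ ⊗ p2⊥)
      [Ax]  ⊢ p0, p0⊥
      [Ax]  ⊢ p2, p2⊥

Result: YES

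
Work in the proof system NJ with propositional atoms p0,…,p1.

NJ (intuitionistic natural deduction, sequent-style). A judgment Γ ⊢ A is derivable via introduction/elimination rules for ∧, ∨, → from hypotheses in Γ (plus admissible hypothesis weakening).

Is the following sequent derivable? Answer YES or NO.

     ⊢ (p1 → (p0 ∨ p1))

Derivation (root first):
[→I]  ⊢ (p1 → (p0 ∨ p1))
  [∨I₂] p1 ⊢ (p0 ∨ p1)
    [Ax] p1 ⊢ p1

Result: YES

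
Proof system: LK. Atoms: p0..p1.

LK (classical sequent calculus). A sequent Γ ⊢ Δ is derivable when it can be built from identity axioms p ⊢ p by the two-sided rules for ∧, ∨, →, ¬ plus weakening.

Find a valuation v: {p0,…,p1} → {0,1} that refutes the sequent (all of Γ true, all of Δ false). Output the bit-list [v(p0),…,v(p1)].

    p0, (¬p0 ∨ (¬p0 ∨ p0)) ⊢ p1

Enumerate valuations to refute Γ ⊢ Δ:
  v=00: Γ:[p0=F, (¬p0 ∨ (¬p0 ∨ p0))=T] Δ:[p1=F] refutes=False
  v=01: Γ:[p0=F, (¬p0 ∨ (¬p0 ∨ p0))=T] Δ:[p1=T] refutes=False
  v=10: Γ:[p0=T, (¬p0 ∨ (¬p0 ∨ p0))=T] Δ:[p1=F] refutes=True  ← countermodel

Result: [1, 0]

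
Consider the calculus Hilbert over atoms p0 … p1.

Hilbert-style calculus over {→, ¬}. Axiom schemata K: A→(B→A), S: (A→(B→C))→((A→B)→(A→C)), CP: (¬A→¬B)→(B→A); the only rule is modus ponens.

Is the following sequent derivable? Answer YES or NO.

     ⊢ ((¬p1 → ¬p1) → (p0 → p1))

Search for a countermodel by truth-table:
  v=00: Γ:[] Δ:[((¬p1 → ¬p1) → (p0 → p1))=T] refutes=False
  v=01: Γ:[] Δ:[((¬p1 → ¬p1) → (p0 → p1))=T] refutes=False
  v=10: Γ:[] Δ:[((¬p1 → ¬p1) → (p0 → p1))=F] refutes=True  ← countermodel

Result: NO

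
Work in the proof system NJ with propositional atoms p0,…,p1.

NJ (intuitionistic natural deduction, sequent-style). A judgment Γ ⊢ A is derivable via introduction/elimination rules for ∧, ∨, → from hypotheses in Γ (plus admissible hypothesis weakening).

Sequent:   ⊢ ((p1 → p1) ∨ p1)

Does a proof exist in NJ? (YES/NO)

Derivation (root first):
[∨I₁]  ⊢ ((p1 → p1) ∨ p1)
  [→I]  ⊢ (p1 → p1)
    [Ax] p1 ⊢ p1

Result: YES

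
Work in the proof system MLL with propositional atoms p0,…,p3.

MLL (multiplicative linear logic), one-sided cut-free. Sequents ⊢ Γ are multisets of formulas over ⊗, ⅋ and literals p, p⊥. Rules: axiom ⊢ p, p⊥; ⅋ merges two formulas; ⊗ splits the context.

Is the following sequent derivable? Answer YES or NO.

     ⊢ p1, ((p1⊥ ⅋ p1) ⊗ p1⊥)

Proof tree:
[⊗]  ⊢ p1, ((p1⊥ ⅋ p1) ⊗ p1⊥)
  [⅋]  ⊢ (p1⊥ ⅋ p1)
    [Ax]  ⊢ p1, p1⊥
  [Ax]  ⊢ p1, p1⊥

Result: YES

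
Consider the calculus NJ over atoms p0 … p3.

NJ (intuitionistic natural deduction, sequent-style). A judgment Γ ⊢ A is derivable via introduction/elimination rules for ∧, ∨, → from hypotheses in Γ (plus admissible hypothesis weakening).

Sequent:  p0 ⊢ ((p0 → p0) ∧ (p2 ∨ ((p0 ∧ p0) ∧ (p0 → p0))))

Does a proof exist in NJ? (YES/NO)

Proof tree:
[∧I] p0 ⊢ ((p0 → p0) ∧ (p2 ∨ ((p0 ∧ p0) ∧ (p0 → p0))))
  [→I]  ⊢ (p0 → p0)
    [Ax] p0 ⊢ p0
  [∨I₂] p0 ⊢ (p2 ∨ ((p0 ∧ p0) ∧ (p0 → p0)))
    [∧I] p0 ⊢ ((p0 ∧ p0) ∧ (p0 → p0))
      [∧I] p0 ⊢ (p0 ∧ p0)
        [Ax] p0 ⊢ p0
        [Ax] p0 ⊢ p0
      [→I]  ⊢ (p0 → p0)
        [Ax] p0 ⊢ p0

Result: YES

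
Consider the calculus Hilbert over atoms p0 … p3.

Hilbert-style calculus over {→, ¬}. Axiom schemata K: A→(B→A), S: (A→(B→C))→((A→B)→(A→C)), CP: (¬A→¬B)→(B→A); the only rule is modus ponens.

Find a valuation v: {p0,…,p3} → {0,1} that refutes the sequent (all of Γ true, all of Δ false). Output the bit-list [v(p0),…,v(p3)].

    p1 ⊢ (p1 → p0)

Truth-table refutation:
  v=0000: Γ:[p1=F] Δ:[(p1 → p0)=T] refutes=False
  v=0001: Γ:[p1=F] Δ:[(p1 → p0)=T] refutes=False
  v=0010: Γ:[p1=F] Δ:[(p1 → p0)=T] refutes=False
  v=0011: Γ:[p1=F] Δ:[(p1 → p0)=T] refutes=False
  v=0100: Γ:[p1=T] Δ:[(p1 → p0)=F] refutes=True  ← countermodel

Result: [0, 1, 0, 0]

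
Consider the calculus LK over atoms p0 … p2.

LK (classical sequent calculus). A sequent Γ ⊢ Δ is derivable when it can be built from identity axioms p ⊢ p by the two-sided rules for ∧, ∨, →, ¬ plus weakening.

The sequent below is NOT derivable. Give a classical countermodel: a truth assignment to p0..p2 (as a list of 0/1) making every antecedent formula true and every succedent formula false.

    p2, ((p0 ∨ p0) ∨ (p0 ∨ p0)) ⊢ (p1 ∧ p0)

Enumerate valuations to refute Γ ⊢ Δ:
  v=000: Γ:[p2=F, ((p0 ∨ p0) ∨ (p0 ∨ p0))=F] Δ:[(p1 ∧ p0)=F] refutes=False
  v=001: Γ:[p2=T, ((p0 ∨ p0) ∨ (p0 ∨ p0))=F] Δ:[(p1 ∧ p0)=F] refutes=False
  v=010: Γ:[p2=F, ((p0 ∨ p0) ∨ (p0 ∨ p0))=F] Δ:[(p1 ∧ p0)=F] refutes=False
  v=011: Γ:[p2=T, ((p0 ∨ p0) ∨ (p0 ∨ p0))=F] Δ:[(p1 ∧ p0)=F] refutes=False
  v=100: Γ:[p2=F, ((p0 ∨ p0) ∨ (p0 ∨ p0))=T] Δ:[(p1 ∧ p0)=F] refutes=False
  v=101: Γ:[p2=T, ((p0 ∨ p0) ∨ (p0 ∨ p0))=T] Δ:[(p1 ∧ p0)=F] refutes=True  ← countermodel

Result: [1, 0, 1]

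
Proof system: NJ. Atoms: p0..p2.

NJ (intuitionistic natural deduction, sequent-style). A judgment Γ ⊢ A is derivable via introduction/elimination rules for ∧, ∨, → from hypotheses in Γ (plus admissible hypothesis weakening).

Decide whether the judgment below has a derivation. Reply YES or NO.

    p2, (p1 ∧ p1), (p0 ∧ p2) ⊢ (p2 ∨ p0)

Proof tree:
[∨I₁] p2, (p1 ∧ p1), (p0 ∧ p2) ⊢ (p2 ∨ p0)
  [Wk] p2, (p1 ∧ p1), (p0 ∧ p2) ⊢ p2
    [Wk] p2, (p1 ∧ p1) ⊢ p2
      [Ax] p2 ⊢ p2

Result: YES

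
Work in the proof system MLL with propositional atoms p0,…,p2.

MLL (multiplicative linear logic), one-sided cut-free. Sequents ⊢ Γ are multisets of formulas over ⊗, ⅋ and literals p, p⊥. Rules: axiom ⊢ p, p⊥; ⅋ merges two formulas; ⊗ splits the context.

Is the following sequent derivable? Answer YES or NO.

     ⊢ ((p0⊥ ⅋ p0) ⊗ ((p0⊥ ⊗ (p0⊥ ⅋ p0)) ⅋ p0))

Derivation (root first):
[⊗]  ⊢ ((p0⊥ ⅋ p0) ⊗ ((p0⊥ ⊗ (p0⊥ ⅋ p0)) ⅋ p0))
  [⅋]  ⊢ (p0⊥ ⅋ p0)
    [Ax]  ⊢ p0, p0⊥
  [⅋]  ⊢ ((p0⊥ ⊗ (p0⊥ ⅋ p0)) ⅋ p0)
    [⊗]  ⊢ p0, (p0⊥ ⊗ (p0⊥ ⅋ p0))
      [Ax]  ⊢ p0, p0⊥
      [⅋]  ⊢ (p0⊥ ⅋ p0)
        [Ax]  ⊢ p0, p0⊥

Result: YES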